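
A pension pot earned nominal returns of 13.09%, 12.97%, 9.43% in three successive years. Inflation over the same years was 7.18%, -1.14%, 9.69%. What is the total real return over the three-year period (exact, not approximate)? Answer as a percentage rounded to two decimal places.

Nominal growth factor = 1.1309 × 1.1297 × 1.0943 = 1.398053
Price-level growth factor = 1.0718 × 0.9886 × 1.0969 = 1.162255
Real growth factor = 1.398053 / 1.162255 = 1.202880
Total real return = 1.202880 − 1 → 20.29%.

20.29%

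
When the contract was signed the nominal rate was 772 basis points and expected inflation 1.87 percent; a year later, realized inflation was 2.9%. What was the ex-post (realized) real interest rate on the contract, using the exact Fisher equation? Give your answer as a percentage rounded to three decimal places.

4.684%

Ex-post: (1 + 0.0772)/(1 + 0.0290) − 1 = 4.6842%
So the realized real rate is 4.684%.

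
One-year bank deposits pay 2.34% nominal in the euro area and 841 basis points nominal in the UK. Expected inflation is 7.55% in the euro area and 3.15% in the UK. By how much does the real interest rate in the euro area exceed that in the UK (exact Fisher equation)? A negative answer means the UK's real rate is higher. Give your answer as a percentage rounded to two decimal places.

The euro area: (1 + 0.0234)/(1 + 0.0755) − 1 = -4.8443%
The UK: (1 + 0.0841)/(1 + 0.0315) − 1 = 5.0994%
Differential = -4.8443% − 5.0994% = -9.9436% → -9.94%.

-9.94%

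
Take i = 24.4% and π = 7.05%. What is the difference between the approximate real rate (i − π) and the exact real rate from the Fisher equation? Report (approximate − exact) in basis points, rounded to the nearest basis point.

Approximate: r ≈ 24.400% − 7.050% = 17.3500%
Exact: (1 + 0.2440)/(1 + 0.0705) − 1 = 16.2074%
Error = 17.3500% − 16.2074% = 1.1426% → 114 basis points.

114 basis points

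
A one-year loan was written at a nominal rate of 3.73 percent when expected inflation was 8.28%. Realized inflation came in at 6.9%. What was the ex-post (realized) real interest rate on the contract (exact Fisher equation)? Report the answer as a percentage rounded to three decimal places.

-2.965%

Ex-post: (1 + 0.0373)/(1 + 0.0690) − 1 = -2.9654%
So the realized real rate is -2.965%.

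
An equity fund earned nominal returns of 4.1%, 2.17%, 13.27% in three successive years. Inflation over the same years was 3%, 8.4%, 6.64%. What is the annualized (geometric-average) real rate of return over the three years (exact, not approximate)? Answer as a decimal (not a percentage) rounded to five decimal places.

0.00392

Nominal growth factor = 1.0410 × 1.0217 × 1.1327 = 1.20472805
Price-level growth factor = 1.0300 × 1.0840 × 1.0664 = 1.19065693
Real growth factor = 1.20472805 / 1.19065693 = 1.01181795
Annualized real rate = 1.01181795^(1/3) − 1 = 0.3924% → 0.00392.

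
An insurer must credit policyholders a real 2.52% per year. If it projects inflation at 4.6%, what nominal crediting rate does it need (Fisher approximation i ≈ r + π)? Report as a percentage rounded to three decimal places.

i ≈ r + π = 2.52% + 4.6% = 7.120%.

7.120%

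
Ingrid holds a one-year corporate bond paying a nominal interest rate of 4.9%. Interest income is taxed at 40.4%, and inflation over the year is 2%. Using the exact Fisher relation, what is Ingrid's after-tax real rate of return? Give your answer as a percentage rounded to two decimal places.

0.90%

After-tax nominal return = 4.9% × (1 − 0.404) = 2.9204%.
1 + r = 1.029204 / 1.02000 = 1.009024
After-tax real rate = 1.009024 − 1 → 0.90%.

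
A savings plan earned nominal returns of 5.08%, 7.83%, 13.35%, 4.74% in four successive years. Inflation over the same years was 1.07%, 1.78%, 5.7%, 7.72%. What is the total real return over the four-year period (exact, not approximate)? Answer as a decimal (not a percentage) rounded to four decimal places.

0.1485

Compound the nominal returns: 1.0508 × 1.0783 × 1.1335 × 1.0474 = 1.345221.
Compound inflation: 1.0107 × 1.0178 × 1.0570 × 1.0772 = 1.171267.
Deflate: 1.345221 / 1.171267 = 1.148518.
Total real return = 1.148518 − 1 → 0.1485.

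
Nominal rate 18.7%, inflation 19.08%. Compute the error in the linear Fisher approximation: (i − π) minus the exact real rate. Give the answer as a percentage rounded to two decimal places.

-0.06%

Approximate: r ≈ 18.700% − 19.080% = -0.3800%
Exact: (1 + 0.1870)/(1 + 0.1908) − 1 = -0.3191%
Error = -0.3800% − (-0.3191%) = -0.0609% → -0.06%.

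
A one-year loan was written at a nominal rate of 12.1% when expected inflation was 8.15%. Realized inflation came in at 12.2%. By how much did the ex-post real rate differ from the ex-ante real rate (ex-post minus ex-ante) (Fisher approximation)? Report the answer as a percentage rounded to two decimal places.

Ex-ante: 12.1% − 8.15% = 3.950%
Ex-post: 12.1% − 12.2% = -0.100%
Difference (ex-post − ex-ante) = -4.0500% → -4.05%.

-4.05%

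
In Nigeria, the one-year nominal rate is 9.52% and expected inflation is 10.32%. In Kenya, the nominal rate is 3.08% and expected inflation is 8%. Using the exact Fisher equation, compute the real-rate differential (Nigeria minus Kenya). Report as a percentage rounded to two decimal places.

3.83%

Nigeria: (1 + 0.0952)/(1 + 0.1032) − 1 = -0.7252%
Kenya: (1 + 0.0308)/(1 + 0.0800) − 1 = -4.5556%
Differential = -0.7252% − (-4.5556%) = 3.8304% → 3.83%.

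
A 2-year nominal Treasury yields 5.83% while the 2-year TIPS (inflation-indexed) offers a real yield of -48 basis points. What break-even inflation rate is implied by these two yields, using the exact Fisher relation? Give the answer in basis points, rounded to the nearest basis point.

(1 + π) = (1 + i)/(1 + r) = 1.05830 / 0.99520 = 1.063404
Break-even inflation = 1.063404 − 1 → 634 basis points.

634 basis points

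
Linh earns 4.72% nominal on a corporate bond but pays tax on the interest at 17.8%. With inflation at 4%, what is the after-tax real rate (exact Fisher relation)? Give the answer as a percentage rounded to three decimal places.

-0.116%

After-tax nominal return = 4.72% × (1 − 0.178) = 3.87984%.
1 + r = 1.0387984 / 1.04000 = 0.9988446
After-tax real rate = 0.9988446 − 1 → -0.116%.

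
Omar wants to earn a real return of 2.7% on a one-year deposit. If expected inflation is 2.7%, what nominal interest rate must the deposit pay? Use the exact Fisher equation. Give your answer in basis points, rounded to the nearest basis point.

547 basis points

(1 + i) = (1 + r)(1 + π) = 1.02700 × 1.02700 = 1.054729
i = 1.054729 − 1, so the required nominal rate is 547 basis points.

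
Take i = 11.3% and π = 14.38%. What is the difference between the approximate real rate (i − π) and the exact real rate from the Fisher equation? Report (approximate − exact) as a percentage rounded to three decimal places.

-0.387%

Approximate: r ≈ 11.300% − 14.380% = -3.0800%
Exact: (1 + 0.1130)/(1 + 0.1438) − 1 = -2.6928%
Error = -3.0800% − (-2.6928%) = -0.3872% → -0.387%.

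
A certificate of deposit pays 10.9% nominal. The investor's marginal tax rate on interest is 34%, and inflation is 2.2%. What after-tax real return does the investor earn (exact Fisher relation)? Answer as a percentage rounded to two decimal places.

After-tax nominal return = 10.9% × (1 − 0.34) = 7.1940%.
1 + r = 1.07194 / 1.02200 = 1.048865
After-tax real rate = 1.048865 − 1 → 4.89%.

4.89%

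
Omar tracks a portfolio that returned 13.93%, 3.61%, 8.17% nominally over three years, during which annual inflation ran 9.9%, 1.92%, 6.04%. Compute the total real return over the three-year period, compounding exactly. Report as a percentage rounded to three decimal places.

7.503%

Compound the nominal returns: 1.1393 × 1.0361 × 1.0817 = 1.276870.
Compound inflation: 1.0990 × 1.0192 × 1.0604 = 1.187755.
Deflate: 1.276870 / 1.187755 = 1.075028.
Total real return = 1.075028 − 1 → 7.503%.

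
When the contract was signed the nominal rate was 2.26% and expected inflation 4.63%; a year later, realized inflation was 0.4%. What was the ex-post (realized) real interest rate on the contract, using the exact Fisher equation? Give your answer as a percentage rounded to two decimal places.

1.85%

Ex-post: (1 + 0.0226)/(1 + 0.0040) − 1 = 1.8526%
So the realized real rate is 1.85%.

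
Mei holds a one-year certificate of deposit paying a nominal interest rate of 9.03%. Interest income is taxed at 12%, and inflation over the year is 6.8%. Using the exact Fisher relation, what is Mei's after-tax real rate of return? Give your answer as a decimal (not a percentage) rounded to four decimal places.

After-tax nominal return = 9.03% × (1 − 0.12) = 7.9464%.
1 + r = 1.079464 / 1.06800 = 1.010734
After-tax real rate = 1.010734 − 1 → 0.0107.

0.0107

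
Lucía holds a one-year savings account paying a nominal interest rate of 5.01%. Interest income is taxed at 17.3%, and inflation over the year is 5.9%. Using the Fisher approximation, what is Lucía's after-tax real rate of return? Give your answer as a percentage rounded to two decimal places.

After-tax nominal return = 5.01% × (1 − 0.173) = 4.14327%.
r ≈ 4.14327% − 5.9% → -1.76%.

-1.76%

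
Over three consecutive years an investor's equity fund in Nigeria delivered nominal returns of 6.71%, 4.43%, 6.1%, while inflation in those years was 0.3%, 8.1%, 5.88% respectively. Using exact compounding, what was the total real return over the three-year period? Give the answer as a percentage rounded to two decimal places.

Nominal growth factor = 1.0671 × 1.0443 × 1.0610 = 1.182349
Price-level growth factor = 1.0030 × 1.0810 × 1.0588 = 1.147996
Real growth factor = 1.182349 / 1.147996 = 1.029924
Total real return = 1.029924 − 1 → 2.99%.

2.99%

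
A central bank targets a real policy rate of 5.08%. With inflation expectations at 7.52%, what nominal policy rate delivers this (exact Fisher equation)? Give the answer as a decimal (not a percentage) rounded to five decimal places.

0.12982

(1 + i) = (1 + r)(1 + π) = 1.05080 × 1.07520 = 1.12982016
i = 1.12982016 − 1, so the required nominal rate is 0.12982.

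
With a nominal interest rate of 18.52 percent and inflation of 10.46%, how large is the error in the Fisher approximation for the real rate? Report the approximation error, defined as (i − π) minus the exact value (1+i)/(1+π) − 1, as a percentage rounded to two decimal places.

0.76%

Approximate: r ≈ 18.520% − 10.460% = 8.0600%
Exact: (1 + 0.1852)/(1 + 0.1046) − 1 = 7.2968%
Error = 8.0600% − 7.2968% = 0.7632% → 0.76%.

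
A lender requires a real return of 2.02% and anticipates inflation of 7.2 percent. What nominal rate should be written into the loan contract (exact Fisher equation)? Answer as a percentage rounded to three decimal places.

9.365%

(1 + i) = (1 + r)(1 + π) = 1.02020 × 1.07200 = 1.0936544
i = 1.0936544 − 1, so the required nominal rate is 9.365%.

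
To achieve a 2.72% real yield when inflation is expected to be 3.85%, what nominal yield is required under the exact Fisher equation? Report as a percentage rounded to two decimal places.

6.67%

(1 + i) = (1 + r)(1 + π) = 1.02720 × 1.03850 = 1.0667472
i = 1.0667472 − 1, so the required nominal rate is 6.67%.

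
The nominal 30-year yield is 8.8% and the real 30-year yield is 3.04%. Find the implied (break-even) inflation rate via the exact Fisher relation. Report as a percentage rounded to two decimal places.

(1 + π) = (1 + i)/(1 + r) = 1.08800 / 1.03040 = 1.055901
Break-even inflation = 1.055901 − 1 → 5.59%.

5.59%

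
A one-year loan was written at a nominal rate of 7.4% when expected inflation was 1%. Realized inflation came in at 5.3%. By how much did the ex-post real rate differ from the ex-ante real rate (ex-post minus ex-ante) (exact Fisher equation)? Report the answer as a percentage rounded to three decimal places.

Ex-ante: (1 + 0.0740)/(1 + 0.0100) − 1 = 6.3366%
Ex-post: (1 + 0.0740)/(1 + 0.0530) − 1 = 1.9943%
Difference (ex-post − ex-ante) = -4.3423% → -4.342%.

-4.342%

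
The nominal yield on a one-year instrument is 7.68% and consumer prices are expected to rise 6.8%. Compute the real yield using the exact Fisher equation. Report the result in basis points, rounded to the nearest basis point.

By the Fisher equation, 1 + r = (1 + i)/(1 + π).
1 + r = 1.07680 / 1.06800 = 1.008240
r = 1.008240 − 1 = 0.8240%, i.e. 82 basis points.

82 basis points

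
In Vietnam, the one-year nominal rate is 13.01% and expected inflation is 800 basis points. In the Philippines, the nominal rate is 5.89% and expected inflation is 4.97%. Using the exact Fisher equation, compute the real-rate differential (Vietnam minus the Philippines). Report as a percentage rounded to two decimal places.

3.76%

Vietnam: (1 + 0.1301)/(1 + 0.0800) − 1 = 4.6389%
The Philippines: (1 + 0.0589)/(1 + 0.0497) − 1 = 0.8764%
Differential = 4.6389% − 0.8764% = 3.7624% → 3.76%.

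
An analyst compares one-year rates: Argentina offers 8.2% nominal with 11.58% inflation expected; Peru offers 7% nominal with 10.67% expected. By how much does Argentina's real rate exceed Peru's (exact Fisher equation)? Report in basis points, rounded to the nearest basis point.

29 basis points

Argentina: (1 + 0.0820)/(1 + 0.1158) − 1 = -3.0292%
Peru: (1 + 0.0700)/(1 + 0.1067) − 1 = -3.3162%
Differential = -3.0292% − (-3.3162%) = 0.2869% → 29 basis points.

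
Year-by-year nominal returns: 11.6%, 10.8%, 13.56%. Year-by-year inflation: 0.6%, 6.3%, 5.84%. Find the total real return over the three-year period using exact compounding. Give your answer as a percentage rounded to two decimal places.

24.06%

Compound the nominal returns: 1.1160 × 1.1080 × 1.1356 = 1.404201.
Compound inflation: 1.0060 × 1.0630 × 1.0584 = 1.131830.
Deflate: 1.404201 / 1.131830 = 1.240647.
Total real return = 1.240647 − 1 → 24.06%.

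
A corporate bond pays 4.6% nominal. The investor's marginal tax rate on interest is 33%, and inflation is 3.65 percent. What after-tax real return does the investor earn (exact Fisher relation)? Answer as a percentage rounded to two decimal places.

-0.55%

After-tax nominal return = 4.6% × (1 − 0.33) = 3.0820%.
1 + r = 1.03082 / 1.03650 = 0.994520
After-tax real rate = 0.994520 − 1 → -0.55%.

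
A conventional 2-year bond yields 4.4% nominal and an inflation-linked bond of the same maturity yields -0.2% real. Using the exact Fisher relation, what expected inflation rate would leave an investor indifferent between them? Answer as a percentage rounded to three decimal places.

(1 + π) = (1 + i)/(1 + r) = 1.04400 / 0.99800 = 1.046092
Break-even inflation = 1.046092 − 1 → 4.609%.

4.609%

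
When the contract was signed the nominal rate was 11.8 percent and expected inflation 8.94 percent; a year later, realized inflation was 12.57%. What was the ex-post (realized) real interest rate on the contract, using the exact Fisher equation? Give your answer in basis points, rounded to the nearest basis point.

-68 basis points

Ex-post: (1 + 0.1180)/(1 + 0.1257) − 1 = -0.6840%
So the realized real rate is -68 basis points.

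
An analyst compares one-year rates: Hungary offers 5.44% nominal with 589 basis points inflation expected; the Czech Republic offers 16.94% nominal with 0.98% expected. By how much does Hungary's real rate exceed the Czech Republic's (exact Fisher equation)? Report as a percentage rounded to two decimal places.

-16.23%

Hungary: (1 + 0.0544)/(1 + 0.0589) − 1 = -0.4250%
The Czech Republic: (1 + 0.1694)/(1 + 0.0098) − 1 = 15.8051%
Differential = -0.4250% − 15.8051% = -16.2301% → -16.23%.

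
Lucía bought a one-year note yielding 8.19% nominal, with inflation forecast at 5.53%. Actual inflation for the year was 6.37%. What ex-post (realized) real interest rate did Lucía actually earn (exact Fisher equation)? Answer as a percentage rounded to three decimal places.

1.711%

Ex-post: (1 + 0.0819)/(1 + 0.0637) − 1 = 1.7110%
So the realized real rate is 1.711%.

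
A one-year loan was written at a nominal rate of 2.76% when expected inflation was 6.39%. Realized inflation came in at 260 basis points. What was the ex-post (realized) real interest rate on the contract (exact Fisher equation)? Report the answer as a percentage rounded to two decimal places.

Ex-post: (1 + 0.0276)/(1 + 0.0260) − 1 = 0.1559%
So the realized real rate is 0.16%.

0.16%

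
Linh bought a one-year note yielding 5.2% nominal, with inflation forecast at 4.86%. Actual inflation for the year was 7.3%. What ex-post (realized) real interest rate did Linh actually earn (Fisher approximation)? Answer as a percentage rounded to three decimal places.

-2.100%

Ex-post: 5.2% − 7.3% = -2.100%
So the realized real rate is -2.100%.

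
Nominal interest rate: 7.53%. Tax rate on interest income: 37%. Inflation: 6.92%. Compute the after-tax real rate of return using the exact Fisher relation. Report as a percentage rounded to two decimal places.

After-tax nominal return = 7.53% × (1 − 0.37) = 4.7439%.
1 + r = 1.047439 / 1.06920 = 0.979647
After-tax real rate = 0.979647 − 1 → -2.04%.

-2.04%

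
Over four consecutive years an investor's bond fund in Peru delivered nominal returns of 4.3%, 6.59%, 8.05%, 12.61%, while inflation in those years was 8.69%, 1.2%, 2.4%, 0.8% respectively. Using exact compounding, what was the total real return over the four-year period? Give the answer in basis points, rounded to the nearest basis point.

Compound the nominal returns: 1.0430 × 1.0659 × 1.0805 × 1.1261 = 1.352703.
Compound inflation: 1.0869 × 1.0120 × 1.0240 × 1.0080 = 1.135352.
Deflate: 1.352703 / 1.135352 = 1.191439.
Total real return = 1.191439 − 1 → 1914 basis points.

1914 basis points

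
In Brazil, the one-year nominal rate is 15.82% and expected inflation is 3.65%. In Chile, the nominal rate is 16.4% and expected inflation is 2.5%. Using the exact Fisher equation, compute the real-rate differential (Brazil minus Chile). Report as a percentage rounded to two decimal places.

Brazil: (1 + 0.1582)/(1 + 0.0365) − 1 = 11.7414%
Chile: (1 + 0.1640)/(1 + 0.0250) − 1 = 13.5610%
Differential = 11.7414% − 13.5610% = -1.8195% → -1.82%.

-1.82%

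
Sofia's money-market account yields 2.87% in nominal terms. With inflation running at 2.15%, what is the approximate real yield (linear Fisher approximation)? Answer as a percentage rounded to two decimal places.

r ≈ i − π = 2.87% − 2.15% = 0.72%.

0.72%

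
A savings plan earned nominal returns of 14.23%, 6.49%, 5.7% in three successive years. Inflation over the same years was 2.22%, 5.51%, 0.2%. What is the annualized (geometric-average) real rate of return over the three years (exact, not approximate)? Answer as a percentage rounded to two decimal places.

5.96%

Compound the nominal returns: 1.1423 × 1.0649 × 1.0570 = 1.28577208.
Compound inflation: 1.0222 × 1.0551 × 1.0020 = 1.08068027.
Deflate: 1.28577208 / 1.08068027 = 1.18978029.
Annualized real rate = 1.18978029^(1/3) − 1 = 5.9633% → 5.96%.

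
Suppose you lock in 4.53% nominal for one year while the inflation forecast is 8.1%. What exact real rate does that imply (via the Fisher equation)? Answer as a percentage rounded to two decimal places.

By the Fisher equation, 1 + r = (1 + i)/(1 + π).
1 + r = 1.04530 / 1.08100 = 0.966975
r = 0.966975 − 1 = -3.3025%, i.e. -3.30%.

-3.30%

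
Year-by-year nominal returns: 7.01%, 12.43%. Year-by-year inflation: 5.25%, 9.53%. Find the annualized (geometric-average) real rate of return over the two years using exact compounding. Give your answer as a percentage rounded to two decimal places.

2.16%

Nominal growth factor = 1.0701 × 1.1243 = 1.20311343
Price-level growth factor = 1.0525 × 1.0953 = 1.15280325
Real growth factor = 1.20311343 / 1.15280325 = 1.04364160
Annualized real rate = 1.04364160^(1/2) − 1 = 2.1588% → 2.16%.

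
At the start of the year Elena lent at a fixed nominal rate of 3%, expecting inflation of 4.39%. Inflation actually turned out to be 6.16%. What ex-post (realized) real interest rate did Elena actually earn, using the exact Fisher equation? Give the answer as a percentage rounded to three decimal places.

-2.977%

Ex-post: (1 + 0.0300)/(1 + 0.0616) − 1 = -2.9766%
So the realized real rate is -2.977%.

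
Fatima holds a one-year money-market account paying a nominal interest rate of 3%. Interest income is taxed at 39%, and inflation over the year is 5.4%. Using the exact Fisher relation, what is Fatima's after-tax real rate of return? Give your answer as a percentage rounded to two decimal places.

-3.39%

After-tax nominal return = 3% × (1 − 0.39) = 1.8300%.
1 + r = 1.01830 / 1.05400 = 0.966129
After-tax real rate = 0.966129 − 1 → -3.39%.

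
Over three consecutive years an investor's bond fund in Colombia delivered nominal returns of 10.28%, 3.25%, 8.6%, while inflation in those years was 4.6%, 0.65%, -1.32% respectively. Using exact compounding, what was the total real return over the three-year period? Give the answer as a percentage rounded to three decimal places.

19.026%

Compound the nominal returns: 1.1028 × 1.0325 × 1.0860 = 1.236564.
Compound inflation: 1.0460 × 1.0065 × 0.9868 = 1.038902.
Deflate: 1.236564 / 1.038902 = 1.190261.
Total real return = 1.190261 − 1 → 19.026%.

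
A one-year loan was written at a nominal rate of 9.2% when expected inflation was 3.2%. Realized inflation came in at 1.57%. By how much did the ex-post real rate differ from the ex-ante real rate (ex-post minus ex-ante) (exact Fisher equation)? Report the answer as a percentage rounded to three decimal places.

1.698%

Ex-ante: (1 + 0.0920)/(1 + 0.0320) − 1 = 5.8140%
Ex-post: (1 + 0.0920)/(1 + 0.0157) − 1 = 7.5121%
Difference (ex-post − ex-ante) = 1.6981% → 1.698%.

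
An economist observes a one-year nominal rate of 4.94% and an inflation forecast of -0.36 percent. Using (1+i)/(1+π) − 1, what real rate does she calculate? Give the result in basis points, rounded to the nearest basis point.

By the Fisher equation, 1 + r = (1 + i)/(1 + π).
1 + r = 1.04940 / 0.99640 = 1.053191
r = 1.053191 − 1 = 5.3191%, i.e. 532 basis points.

532 basis points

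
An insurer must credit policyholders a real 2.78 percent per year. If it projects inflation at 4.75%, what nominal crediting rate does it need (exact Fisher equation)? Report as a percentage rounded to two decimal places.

(1 + i) = (1 + r)(1 + π) = 1.02780 × 1.04750 = 1.0766205
i = 1.0766205 − 1, so the required nominal rate is 7.66%.

7.66%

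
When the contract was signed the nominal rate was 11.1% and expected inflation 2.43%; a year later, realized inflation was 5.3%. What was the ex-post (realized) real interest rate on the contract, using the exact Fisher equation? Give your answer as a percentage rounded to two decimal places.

Ex-post: (1 + 0.1110)/(1 + 0.0530) − 1 = 5.5081%
So the realized real rate is 5.51%.

5.51%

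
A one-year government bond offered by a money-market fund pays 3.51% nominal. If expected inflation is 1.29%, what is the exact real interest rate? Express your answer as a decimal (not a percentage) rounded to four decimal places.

1 + r = 1.03510 / 1.01290 = 1.021917
r = 1.021917 − 1 = 2.1917%, i.e. 0.0219.

0.0219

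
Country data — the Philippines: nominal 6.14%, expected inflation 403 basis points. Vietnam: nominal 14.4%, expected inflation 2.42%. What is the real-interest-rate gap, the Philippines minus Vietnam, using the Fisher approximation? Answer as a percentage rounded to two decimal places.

The Philippines: 6.14% − 4.03% = 2.110%
Vietnam: 14.4% − 2.42% = 11.980%
Differential = -9.870% → -9.87%.

-9.87%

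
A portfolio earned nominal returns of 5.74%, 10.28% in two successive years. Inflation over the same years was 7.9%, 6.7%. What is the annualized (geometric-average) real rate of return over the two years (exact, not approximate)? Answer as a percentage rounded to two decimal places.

0.64%

Compound the nominal returns: 1.0574 × 1.1028 = 1.16610072.
Compound inflation: 1.0790 × 1.0670 = 1.15129300.
Deflate: 1.16610072 / 1.15129300 = 1.01286182.
Annualized real rate = 1.01286182^(1/2) − 1 = 0.6410% → 0.64%.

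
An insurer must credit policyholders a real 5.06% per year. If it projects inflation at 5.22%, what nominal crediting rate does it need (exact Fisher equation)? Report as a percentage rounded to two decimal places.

10.54%

(1 + i) = (1 + r)(1 + π) = 1.05060 × 1.05220 = 1.10544132
i = 1.10544132 − 1, so the required nominal rate is 10.54%.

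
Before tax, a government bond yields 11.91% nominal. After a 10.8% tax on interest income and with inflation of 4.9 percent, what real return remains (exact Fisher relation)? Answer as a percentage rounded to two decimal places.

After-tax nominal return = 11.91% × (1 − 0.108) = 10.62372%.
1 + r = 1.1062372 / 1.04900 = 1.054564
After-tax real rate = 1.054564 − 1 → 5.46%.

5.46%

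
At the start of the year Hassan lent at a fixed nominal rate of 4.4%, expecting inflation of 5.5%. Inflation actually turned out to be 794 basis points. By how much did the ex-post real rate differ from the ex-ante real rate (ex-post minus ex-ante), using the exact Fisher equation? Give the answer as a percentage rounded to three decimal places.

Ex-ante: (1 + 0.0440)/(1 + 0.0550) − 1 = -1.0427%
Ex-post: (1 + 0.0440)/(1 + 0.0794) − 1 = -3.2796%
Difference (ex-post − ex-ante) = -2.2369% → -2.237%.

-2.237%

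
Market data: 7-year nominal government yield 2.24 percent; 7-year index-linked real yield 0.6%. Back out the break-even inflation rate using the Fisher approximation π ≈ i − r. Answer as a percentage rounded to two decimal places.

1.64%

π ≈ i − r = 2.24% − 0.6% → 1.64%.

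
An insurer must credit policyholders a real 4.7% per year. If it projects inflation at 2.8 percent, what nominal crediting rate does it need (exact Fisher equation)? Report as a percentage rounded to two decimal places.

(1 + i) = (1 + r)(1 + π) = 1.04700 × 1.02800 = 1.076316
i = 1.076316 − 1, so the required nominal rate is 7.63%.

7.63%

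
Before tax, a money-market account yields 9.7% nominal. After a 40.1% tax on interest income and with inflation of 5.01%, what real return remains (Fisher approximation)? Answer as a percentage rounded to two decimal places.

After-tax nominal return = 9.7% × (1 − 0.401) = 5.8103%.
r ≈ 5.8103% − 5.01% → 0.80%.

0.80%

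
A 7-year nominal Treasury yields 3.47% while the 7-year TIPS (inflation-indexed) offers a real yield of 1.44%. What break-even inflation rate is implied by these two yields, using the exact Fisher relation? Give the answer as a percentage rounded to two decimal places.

(1 + π) = (1 + i)/(1 + r) = 1.03470 / 1.01440 = 1.020012
Break-even inflation = 1.020012 − 1 → 2.00%.

2.00%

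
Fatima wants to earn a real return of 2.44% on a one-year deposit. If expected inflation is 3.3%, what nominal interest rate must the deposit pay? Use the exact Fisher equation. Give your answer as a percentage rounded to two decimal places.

(1 + i) = (1 + r)(1 + π) = 1.02440 × 1.03300 = 1.0582052
i = 1.0582052 − 1, so the required nominal rate is 5.82%.

5.82%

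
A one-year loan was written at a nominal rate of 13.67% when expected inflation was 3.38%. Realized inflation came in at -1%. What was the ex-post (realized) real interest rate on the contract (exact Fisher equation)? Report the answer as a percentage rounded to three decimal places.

Ex-post: (1 + 0.1367)/(1 − 0.0100) − 1 = 14.8182%
So the realized real rate is 14.818%.

14.818%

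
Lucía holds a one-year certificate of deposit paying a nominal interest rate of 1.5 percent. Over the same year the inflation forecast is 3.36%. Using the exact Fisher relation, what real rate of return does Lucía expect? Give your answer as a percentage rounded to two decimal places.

1 + r = 1.01500 / 1.03360 = 0.982005
r = 0.982005 − 1 = -1.7995%, i.e. -1.80%.

-1.80%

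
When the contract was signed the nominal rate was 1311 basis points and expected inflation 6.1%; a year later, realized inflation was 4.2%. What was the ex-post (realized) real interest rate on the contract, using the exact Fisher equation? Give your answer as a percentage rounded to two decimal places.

Ex-post: (1 + 0.1311)/(1 + 0.0420) − 1 = 8.5509%
So the realized real rate is 8.55%.

8.55%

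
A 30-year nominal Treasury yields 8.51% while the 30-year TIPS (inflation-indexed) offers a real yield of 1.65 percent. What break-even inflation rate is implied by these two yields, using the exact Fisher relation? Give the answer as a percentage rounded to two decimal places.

6.75%

(1 + π) = (1 + i)/(1 + r) = 1.08510 / 1.01650 = 1.067486
Break-even inflation = 1.067486 − 1 → 6.75%.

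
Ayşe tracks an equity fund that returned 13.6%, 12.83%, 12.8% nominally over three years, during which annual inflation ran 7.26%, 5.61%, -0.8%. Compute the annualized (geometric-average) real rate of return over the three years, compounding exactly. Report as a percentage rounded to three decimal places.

Nominal growth factor = 1.1360 × 1.1283 × 1.1280 = 1.44581265
Price-level growth factor = 1.0726 × 1.0561 × 0.9920 = 1.12371068
Real growth factor = 1.44581265 / 1.12371068 = 1.28664137
Annualized real rate = 1.28664137^(1/3) − 1 = 8.7642% → 8.764%.

8.764%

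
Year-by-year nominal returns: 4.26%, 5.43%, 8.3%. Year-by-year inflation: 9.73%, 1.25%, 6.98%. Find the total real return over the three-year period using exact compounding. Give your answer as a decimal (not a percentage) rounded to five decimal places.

Compound the nominal returns: 1.0426 × 1.0543 × 1.0830 = 1.190448.
Compound inflation: 1.0973 × 1.0125 × 1.0698 = 1.188565.
Deflate: 1.190448 / 1.188565 = 1.001584.
Total real return = 1.001584 − 1 → 0.00158.

0.00158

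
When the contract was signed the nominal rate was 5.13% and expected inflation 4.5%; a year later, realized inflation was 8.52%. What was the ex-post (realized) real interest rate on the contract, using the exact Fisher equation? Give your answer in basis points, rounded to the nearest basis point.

-312 basis points

Ex-post: (1 + 0.0513)/(1 + 0.0852) − 1 = -3.1238%
So the realized real rate is -312 basis points.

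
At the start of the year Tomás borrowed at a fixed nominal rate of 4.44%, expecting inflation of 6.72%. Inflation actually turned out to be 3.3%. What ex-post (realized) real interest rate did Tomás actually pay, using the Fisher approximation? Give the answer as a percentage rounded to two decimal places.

1.14%

Ex-post: 4.44% − 3.3% = 1.140%
So the realized real rate is 1.14%.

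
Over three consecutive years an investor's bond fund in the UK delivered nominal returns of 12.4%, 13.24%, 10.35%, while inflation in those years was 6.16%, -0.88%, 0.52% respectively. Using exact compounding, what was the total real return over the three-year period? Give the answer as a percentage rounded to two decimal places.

32.79%

Nominal growth factor = 1.1240 × 1.1324 × 1.1035 = 1.404554
Price-level growth factor = 1.0616 × 0.9912 × 1.0052 = 1.057730
Real growth factor = 1.404554 / 1.057730 = 1.327895
Total real return = 1.327895 − 1 → 32.79%.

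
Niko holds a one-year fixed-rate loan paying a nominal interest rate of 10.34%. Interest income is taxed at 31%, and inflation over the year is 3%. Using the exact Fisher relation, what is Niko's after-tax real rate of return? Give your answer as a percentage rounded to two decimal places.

4.01%

After-tax nominal return = 10.34% × (1 − 0.31) = 7.1346%.
1 + r = 1.071346 / 1.03000 = 1.040142
After-tax real rate = 1.040142 − 1 → 4.01%.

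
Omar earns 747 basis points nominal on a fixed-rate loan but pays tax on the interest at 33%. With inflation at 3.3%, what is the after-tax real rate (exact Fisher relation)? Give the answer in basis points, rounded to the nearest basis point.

165 basis points

After-tax nominal return = 7.47% × (1 − 0.33) = 5.0049%.
1 + r = 1.050049 / 1.03300 = 1.016504
After-tax real rate = 1.016504 − 1 → 165 basis points.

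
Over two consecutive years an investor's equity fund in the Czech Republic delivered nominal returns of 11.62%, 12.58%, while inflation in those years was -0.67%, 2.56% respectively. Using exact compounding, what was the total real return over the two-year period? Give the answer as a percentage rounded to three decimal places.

23.352%

Compound the nominal returns: 1.1162 × 1.1258 = 1.256618.
Compound inflation: 0.9933 × 1.0256 = 1.018728.
Deflate: 1.256618 / 1.018728 = 1.233516.
Total real return = 1.233516 − 1 → 23.352%.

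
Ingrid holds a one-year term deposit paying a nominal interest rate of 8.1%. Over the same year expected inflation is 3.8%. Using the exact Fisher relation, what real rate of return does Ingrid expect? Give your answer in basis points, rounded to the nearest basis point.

1 + r = 1.08100 / 1.03800 = 1.041426
r = 1.041426 − 1 = 4.1426%, i.e. 414 basis points.

414 basis points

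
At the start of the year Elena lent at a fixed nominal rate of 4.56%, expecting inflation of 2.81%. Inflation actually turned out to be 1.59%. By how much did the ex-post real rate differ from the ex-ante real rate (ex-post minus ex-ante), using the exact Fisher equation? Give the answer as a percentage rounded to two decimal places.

Ex-ante: (1 + 0.0456)/(1 + 0.0281) − 1 = 1.7022%
Ex-post: (1 + 0.0456)/(1 + 0.0159) − 1 = 2.9235%
Difference (ex-post − ex-ante) = 1.2213% → 1.22%.

1.22%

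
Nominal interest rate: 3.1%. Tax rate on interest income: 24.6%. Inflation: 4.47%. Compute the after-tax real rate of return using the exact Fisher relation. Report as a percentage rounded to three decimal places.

After-tax nominal return = 3.1% × (1 − 0.246) = 2.3374%.
1 + r = 1.023374 / 1.04470 = 0.979586
After-tax real rate = 0.979586 − 1 → -2.041%.

-2.041%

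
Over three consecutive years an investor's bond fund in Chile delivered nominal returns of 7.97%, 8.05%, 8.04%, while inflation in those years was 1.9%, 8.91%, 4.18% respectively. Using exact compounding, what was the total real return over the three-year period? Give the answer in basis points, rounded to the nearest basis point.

901 basis points

Compound the nominal returns: 1.0797 × 1.0805 × 1.0804 = 1.2604118.
Compound inflation: 1.0190 × 1.0891 × 1.0418 = 1.1561822.
Deflate: 1.2604118 / 1.1561822 = 1.0901497.
Total real return = 1.0901497 − 1 → 901 basis points.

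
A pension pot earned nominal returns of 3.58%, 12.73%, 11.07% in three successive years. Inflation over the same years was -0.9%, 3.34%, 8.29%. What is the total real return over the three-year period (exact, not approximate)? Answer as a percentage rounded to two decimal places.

16.95%

Nominal growth factor = 1.0358 × 1.1273 × 1.1107 = 1.2969170
Price-level growth factor = 0.9910 × 1.0334 × 1.0829 = 1.1089972
Real growth factor = 1.2969170 / 1.1089972 = 1.1694502
Total real return = 1.1694502 − 1 → 16.95%.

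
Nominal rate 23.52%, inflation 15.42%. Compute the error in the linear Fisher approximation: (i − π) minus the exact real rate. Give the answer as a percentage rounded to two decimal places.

1.08%

Approximate: r ≈ 23.520% − 15.420% = 8.1000%
Exact: (1 + 0.2352)/(1 + 0.1542) − 1 = 7.0178%
Error = 8.1000% − 7.0178% = 1.0822% → 1.08%.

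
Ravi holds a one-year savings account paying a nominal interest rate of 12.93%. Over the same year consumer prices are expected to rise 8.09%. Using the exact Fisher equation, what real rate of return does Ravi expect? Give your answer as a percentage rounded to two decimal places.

4.48%

1 + r = 1.12930 / 1.08090 = 1.044778
r = 1.044778 − 1 = 4.4778%, i.e. 4.48%.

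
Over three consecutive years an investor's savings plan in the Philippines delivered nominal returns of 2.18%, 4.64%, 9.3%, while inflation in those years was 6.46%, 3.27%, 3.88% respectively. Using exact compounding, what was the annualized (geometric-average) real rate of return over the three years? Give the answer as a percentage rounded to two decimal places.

Nominal growth factor = 1.0218 × 1.0464 × 1.0930 = 1.16864819
Price-level growth factor = 1.0646 × 1.0327 × 1.0388 = 1.14206962
Real growth factor = 1.16864819 / 1.14206962 = 1.02327228
Annualized real rate = 1.02327228^(1/3) − 1 = 0.7698% → 0.77%.

0.77%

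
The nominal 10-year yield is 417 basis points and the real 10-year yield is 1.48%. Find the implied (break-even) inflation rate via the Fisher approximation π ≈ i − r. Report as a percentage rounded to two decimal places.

2.69%

π ≈ i − r = 4.17% − 1.48% → 2.69%.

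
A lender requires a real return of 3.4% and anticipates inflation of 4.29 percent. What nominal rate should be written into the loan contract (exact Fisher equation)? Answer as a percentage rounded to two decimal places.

7.84%

(1 + i) = (1 + r)(1 + π) = 1.03400 × 1.04290 = 1.0783586
i = 1.0783586 − 1, so the required nominal rate is 7.84%.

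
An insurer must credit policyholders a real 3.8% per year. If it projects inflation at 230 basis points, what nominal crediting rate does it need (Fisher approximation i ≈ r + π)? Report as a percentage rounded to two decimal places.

6.10%

i ≈ r + π = 3.8% + 2.3% = 6.10%.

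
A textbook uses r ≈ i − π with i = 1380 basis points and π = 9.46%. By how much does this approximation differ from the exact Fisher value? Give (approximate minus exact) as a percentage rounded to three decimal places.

0.375%

Approximate: r ≈ 13.800% − 9.460% = 4.3400%
Exact: (1 + 0.1380)/(1 + 0.0946) − 1 = 3.9649%
Error = 4.3400% − 3.9649% = 0.3751% → 0.375%.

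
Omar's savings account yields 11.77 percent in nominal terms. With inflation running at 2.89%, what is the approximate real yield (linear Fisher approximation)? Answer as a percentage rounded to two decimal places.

r ≈ i − π = 11.77% − 2.89% = 8.88%.

8.88%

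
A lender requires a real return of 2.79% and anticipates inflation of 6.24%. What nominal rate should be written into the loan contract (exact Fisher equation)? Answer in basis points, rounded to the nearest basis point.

920 basis points

(1 + i) = (1 + r)(1 + π) = 1.02790 × 1.06240 = 1.09204096
i = 1.09204096 − 1, so the required nominal rate is 920 basis points.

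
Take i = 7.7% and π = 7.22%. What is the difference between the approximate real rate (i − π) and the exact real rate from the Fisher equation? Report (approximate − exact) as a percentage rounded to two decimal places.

Approximate: r ≈ 7.700% − 7.220% = 0.4800%
Exact: (1 + 0.0770)/(1 + 0.0722) − 1 = 0.4477%
Error = 0.4800% − 0.4477% = 0.0323% → 0.03%.

0.03%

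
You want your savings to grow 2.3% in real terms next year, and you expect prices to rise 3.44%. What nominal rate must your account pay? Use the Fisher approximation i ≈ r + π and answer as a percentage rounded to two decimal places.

i ≈ r + π = 2.3% + 3.44% = 5.74%.

5.74%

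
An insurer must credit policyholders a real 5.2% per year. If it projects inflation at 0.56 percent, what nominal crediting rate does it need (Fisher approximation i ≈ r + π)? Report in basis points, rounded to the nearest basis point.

i ≈ r + π = 5.2% + 0.56% = 576 basis points.

576 basis points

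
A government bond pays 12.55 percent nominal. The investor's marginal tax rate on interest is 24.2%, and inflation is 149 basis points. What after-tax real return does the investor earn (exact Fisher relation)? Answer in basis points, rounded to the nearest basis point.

After-tax nominal return = 12.55% × (1 − 0.242) = 9.5129%.
1 + r = 1.095129 / 1.01490 = 1.079051
After-tax real rate = 1.079051 − 1 → 791 basis points.

791 basis points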